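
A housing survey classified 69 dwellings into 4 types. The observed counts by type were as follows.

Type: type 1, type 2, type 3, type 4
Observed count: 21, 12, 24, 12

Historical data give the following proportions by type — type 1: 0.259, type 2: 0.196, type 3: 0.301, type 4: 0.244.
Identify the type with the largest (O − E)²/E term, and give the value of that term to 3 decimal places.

Expected counts E_i = n·p_i: 69×0.259 = 17.871, 69×0.196 = 13.524, 69×0.301 = 20.769, 69×0.244 = 16.836.
χ² = (21−17.871)²/17.871 + (12−13.524)²/13.524 + (24−20.769)²/20.769 + (12−16.836)²/16.836
   = 0.5479 + 0.1717 + 0.5026 + 1.3891
The largest term is for type 4: 1.389.

type 4, 1.389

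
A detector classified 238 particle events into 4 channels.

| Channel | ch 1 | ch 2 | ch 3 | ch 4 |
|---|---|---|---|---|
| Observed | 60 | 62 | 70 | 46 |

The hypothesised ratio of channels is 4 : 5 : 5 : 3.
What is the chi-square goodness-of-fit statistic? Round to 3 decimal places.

Ratio total = 17. Expected counts: 238×4/17 = 56, 238×5/17 = 70, 238×5/17 = 70, 238×3/17 = 42.
cat         O        E   (O−E)²/E
ch 1       60       56     0.2857
ch 2       62       70     0.9143
ch 3       70       70     0.0000
ch 4       46       42     0.3810
Sum = 1.581

1.581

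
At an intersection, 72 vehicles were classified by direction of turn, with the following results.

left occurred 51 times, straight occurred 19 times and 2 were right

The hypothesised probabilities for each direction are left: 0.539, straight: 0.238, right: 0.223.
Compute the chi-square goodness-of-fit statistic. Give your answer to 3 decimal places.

Expected counts E_i = n·p_i: 72×0.539 = 38.808, 72×0.238 = 17.136, 72×0.223 = 16.056.
cat           O        E   (O−E)²/E
left         51   38.808     3.8303
straight     19   17.136     0.2028
right         2   16.056    12.3051
Sum = 16.338

16.338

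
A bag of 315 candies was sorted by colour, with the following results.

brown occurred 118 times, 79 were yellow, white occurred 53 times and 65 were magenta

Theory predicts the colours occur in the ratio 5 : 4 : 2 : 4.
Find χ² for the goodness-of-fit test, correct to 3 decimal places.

Ratio total = 15. Expected counts: 315×5/15 = 105, 315×4/15 = 84, 315×2/15 = 42, 315×4/15 = 84.
cat          O        E   (O−E)²/E
brown      118      105     1.6095
yellow      79       84     0.2976
white       53       42     2.8810
magenta     65       84     4.2976
Sum = 9.086

9.086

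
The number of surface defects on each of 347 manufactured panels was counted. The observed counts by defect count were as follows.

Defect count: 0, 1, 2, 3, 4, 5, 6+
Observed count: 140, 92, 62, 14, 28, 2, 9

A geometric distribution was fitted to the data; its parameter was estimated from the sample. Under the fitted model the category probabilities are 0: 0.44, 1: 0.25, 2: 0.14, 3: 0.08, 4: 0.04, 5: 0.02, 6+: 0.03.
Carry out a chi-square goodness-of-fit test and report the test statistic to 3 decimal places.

Expected counts E_i = n·p_i: 347×0.44 = 152.68, 347×0.25 = 86.75, 347×0.14 = 48.58, 347×0.08 = 27.76, 347×0.04 = 13.88, 347×0.02 = 6.94, 347×0.03 = 10.41.
χ² = (140−152.68)²/152.68 + (92−86.75)²/86.75 + (62−48.58)²/48.58 + (14−27.76)²/27.76 + (28−13.88)²/13.88 + (2−6.94)²/6.94 + (9−10.41)²/10.41
   = 1.0531 + 0.3177 + 3.7072 + 6.8205 + 14.3641 + 3.5164 + 0.1910
Sum = 29.970

29.970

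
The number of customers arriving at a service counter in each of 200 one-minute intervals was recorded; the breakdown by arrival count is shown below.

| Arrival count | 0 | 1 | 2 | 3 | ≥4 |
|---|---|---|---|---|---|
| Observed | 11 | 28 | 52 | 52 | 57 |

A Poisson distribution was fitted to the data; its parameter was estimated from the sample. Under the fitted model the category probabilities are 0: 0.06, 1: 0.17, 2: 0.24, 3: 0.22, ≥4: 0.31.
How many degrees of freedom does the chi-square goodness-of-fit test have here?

There are k = 5 categories and 1 parameter estimated from the data, so df = 5 − 1 − 1 = 3.

3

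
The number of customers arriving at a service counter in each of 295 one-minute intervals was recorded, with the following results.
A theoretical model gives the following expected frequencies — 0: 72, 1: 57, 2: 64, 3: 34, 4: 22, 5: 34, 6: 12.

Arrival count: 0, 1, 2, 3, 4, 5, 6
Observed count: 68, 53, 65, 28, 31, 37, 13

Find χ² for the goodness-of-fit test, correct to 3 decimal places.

5.607

cat         O        E   (O−E)²/E
0          68       72     0.2222
1          53       57     0.2807
2          65       64     0.0156
3          28       34     1.0588
4          31       22     3.6818
5          37       34     0.2647
6          13       12     0.0833
Sum = 5.607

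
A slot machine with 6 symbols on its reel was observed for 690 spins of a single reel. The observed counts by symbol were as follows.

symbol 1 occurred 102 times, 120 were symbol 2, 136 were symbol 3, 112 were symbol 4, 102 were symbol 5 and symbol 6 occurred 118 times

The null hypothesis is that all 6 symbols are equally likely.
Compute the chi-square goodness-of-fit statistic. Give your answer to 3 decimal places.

7.148

Under H₀ each category has probability 1/6, so each expected count is 690/6 = 115.
χ² = (102−115)²/115 + (120−115)²/115 + (136−115)²/115 + (112−115)²/115 + (102−115)²/115 + (118−115)²/115
   = 1.4696 + 0.2174 + 3.8348 + 0.0783 + 1.4696 + 0.0783
Sum = 7.148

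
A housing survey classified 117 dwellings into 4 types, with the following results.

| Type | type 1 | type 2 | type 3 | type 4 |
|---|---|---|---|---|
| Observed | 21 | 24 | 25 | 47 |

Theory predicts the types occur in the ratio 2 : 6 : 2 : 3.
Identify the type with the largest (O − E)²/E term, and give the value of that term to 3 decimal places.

Ratio total = 13. Expected counts: 117×2/13 = 18, 117×6/13 = 54, 117×2/13 = 18, 117×3/13 = 27.
χ² = (21−18)²/18 + (24−54)²/54 + (25−18)²/18 + (47−27)²/27
   = 0.5000 + 16.6667 + 2.7222 + 14.8148
The largest term is for type 2: 16.667.

type 2, 16.667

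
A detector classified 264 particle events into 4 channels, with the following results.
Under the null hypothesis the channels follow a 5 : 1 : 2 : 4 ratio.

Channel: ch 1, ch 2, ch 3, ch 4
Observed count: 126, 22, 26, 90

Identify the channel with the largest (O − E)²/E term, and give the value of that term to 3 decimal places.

Ratio total = 12. Expected counts: 264×5/12 = 110, 264×1/12 = 22, 264×2/12 = 44, 264×4/12 = 88.
ch 1: (126 − 110)²/110 = 256/110 = 2.3273
ch 2: (22 − 22)²/22 = 0/22 = 0.0000
ch 3: (26 − 44)²/44 = 324/44 = 7.3636
ch 4: (90 − 88)²/88 = 4/88 = 0.0455
The largest term is for ch 3: 7.364.

ch 3, 7.364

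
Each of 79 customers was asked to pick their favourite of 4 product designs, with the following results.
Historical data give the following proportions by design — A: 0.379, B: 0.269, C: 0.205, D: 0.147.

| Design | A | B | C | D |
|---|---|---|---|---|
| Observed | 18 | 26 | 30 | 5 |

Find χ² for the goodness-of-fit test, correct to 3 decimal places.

21.357

Expected counts E_i = n·p_i: 79×0.379 = 29.941, 79×0.269 = 21.251, 79×0.205 = 16.195, 79×0.147 = 11.613.
cat         O        E   (O−E)²/E
A          18   29.941     4.7623
B          26   21.251     1.0613
C          30   16.195    11.7677
D           5   11.613     3.7658
Sum = 21.357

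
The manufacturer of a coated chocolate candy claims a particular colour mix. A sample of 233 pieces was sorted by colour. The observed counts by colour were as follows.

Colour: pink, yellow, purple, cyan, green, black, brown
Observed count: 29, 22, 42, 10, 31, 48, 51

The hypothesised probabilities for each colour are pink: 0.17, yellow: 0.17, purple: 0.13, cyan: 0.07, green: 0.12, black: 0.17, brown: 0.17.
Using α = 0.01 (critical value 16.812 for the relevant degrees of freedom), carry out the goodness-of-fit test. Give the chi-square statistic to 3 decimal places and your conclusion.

23.022; reject

Expected counts E_i = n·p_i: 233×0.17 = 39.61, 233×0.17 = 39.61, 233×0.13 = 30.29, 233×0.07 = 16.31, 233×0.12 = 27.96, 233×0.17 = 39.61, 233×0.17 = 39.61.
pink: (29 − 39.61)²/39.61 = 112.5721/39.61 = 2.8420
yellow: (22 − 39.61)²/39.61 = 310.1121/39.61 = 7.8291
purple: (42 − 30.29)²/30.29 = 137.1241/30.29 = 4.5270
cyan: (10 − 16.31)²/16.31 = 39.8161/16.31 = 2.4412
green: (31 − 27.96)²/27.96 = 9.2416/27.96 = 0.3305
black: (48 − 39.61)²/39.61 = 70.3921/39.61 = 1.7771
brown: (51 − 39.61)²/39.61 = 129.7321/39.61 = 3.2752
Sum = 23.022
df = 6. Since 23.022 > 16.812, we reject H₀.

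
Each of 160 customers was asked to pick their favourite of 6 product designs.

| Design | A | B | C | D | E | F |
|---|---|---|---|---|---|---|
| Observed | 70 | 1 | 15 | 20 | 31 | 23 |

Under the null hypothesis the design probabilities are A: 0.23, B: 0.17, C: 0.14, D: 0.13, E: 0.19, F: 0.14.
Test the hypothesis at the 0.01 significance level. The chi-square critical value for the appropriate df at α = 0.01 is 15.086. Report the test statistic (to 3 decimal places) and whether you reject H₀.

Expected counts E_i = n·p_i: 160×0.23 = 36.8, 160×0.17 = 27.2, 160×0.14 = 22.4, 160×0.13 = 20.8, 160×0.19 = 30.4, 160×0.14 = 22.4.
cat         O        E   (O−E)²/E
A          70     36.8    29.9522
B           1     27.2    25.2368
C          15     22.4     2.4446
D          20     20.8     0.0308
E          31     30.4     0.0118
F          23     22.4     0.0161
Sum = 57.692
df = 5. Since 57.692 > 15.086, we reject H₀.

57.692; reject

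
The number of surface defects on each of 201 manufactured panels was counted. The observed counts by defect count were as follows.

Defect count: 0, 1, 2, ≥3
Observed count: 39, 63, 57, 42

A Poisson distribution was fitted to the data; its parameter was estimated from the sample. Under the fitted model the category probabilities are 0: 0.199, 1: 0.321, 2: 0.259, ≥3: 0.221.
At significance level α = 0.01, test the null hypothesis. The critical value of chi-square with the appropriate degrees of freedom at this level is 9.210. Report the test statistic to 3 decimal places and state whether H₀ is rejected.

Expected counts E_i = n·p_i: 201×0.199 = 39.999, 201×0.321 = 64.521, 201×0.259 = 52.059, 201×0.221 = 44.421.
0: (39 − 39.999)²/39.999 = 0.998001/39.999 = 0.0250
1: (63 − 64.521)²/64.521 = 2.313441/64.521 = 0.0359
2: (57 − 52.059)²/52.059 = 24.413481/52.059 = 0.4690
≥3: (42 − 44.421)²/44.421 = 5.861241/44.421 = 0.1319
Sum = 0.662
df = 2. Since 0.662 < 9.210, we do not reject H₀.

0.662; do not reject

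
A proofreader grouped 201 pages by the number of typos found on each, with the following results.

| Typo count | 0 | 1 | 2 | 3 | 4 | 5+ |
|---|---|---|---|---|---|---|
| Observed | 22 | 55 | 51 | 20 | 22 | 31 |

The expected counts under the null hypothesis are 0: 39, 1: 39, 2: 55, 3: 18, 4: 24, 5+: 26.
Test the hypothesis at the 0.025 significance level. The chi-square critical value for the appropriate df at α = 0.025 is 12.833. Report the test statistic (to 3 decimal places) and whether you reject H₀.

15.616; reject

cat         O        E   (O−E)²/E
0          22       39     7.4103
1          55       39     6.5641
2          51       55     0.2909
3          20       18     0.2222
4          22       24     0.1667
5+         31       26     0.9615
Sum = 15.616
df = 5. Since 15.616 > 12.833, we reject H₀.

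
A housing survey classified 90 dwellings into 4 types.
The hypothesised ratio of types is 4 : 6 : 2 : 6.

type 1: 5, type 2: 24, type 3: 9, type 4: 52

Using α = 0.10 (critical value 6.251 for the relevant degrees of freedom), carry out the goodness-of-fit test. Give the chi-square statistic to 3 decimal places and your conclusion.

Ratio total = 18. Expected counts: 90×4/18 = 20, 90×6/18 = 30, 90×2/18 = 10, 90×6/18 = 30.
cat         O        E   (O−E)²/E
type 1      5       20    11.2500
type 2     24       30     1.2000
type 3      9       10     0.1000
type 4     52       30    16.1333
Sum = 28.683
df = 3. Since 28.683 > 6.251, we reject H₀.

28.683; reject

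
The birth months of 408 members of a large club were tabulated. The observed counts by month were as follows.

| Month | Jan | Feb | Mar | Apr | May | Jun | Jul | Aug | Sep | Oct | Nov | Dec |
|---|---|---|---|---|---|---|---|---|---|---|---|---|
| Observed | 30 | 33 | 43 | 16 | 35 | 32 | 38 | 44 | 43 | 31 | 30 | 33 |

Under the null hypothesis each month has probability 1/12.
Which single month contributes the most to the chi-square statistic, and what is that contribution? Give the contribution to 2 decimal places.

Apr, 9.53

Under H₀ each category has probability 1/12, so each expected count is 408/12 = 34.
cat         O        E   (O−E)²/E
Jan        30       34      0.471
Feb        33       34      0.029
Mar        43       34      2.382
Apr        16       34      9.529
May        35       34      0.029
Jun        32       34      0.118
Jul        38       34      0.471
Aug        44       34      2.941
Sep        43       34      2.382
Oct        31       34      0.265
Nov        30       34      0.471
Dec        33       34      0.029
The largest term is for Apr: 9.53.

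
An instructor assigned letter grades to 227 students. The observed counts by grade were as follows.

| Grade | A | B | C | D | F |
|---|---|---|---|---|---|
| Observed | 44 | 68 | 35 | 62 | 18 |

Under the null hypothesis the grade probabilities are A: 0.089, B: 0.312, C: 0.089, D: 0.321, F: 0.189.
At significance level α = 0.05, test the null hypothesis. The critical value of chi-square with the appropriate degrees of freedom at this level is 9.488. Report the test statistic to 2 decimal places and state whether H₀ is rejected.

55.06; reject

Expected counts E_i = n·p_i: 227×0.089 = 20.203, 227×0.312 = 70.824, 227×0.089 = 20.203, 227×0.321 = 72.867, 227×0.189 = 42.903.
χ² = (44−20.203)²/20.203 + (68−70.824)²/70.824 + (35−20.203)²/20.203 + (62−72.867)²/72.867 + (18−42.903)²/42.903
   = 28.030 + 0.113 + 10.838 + 1.621 + 14.455
Sum = 55.06
df = 4. Since 55.06 > 9.488, we reject H₀.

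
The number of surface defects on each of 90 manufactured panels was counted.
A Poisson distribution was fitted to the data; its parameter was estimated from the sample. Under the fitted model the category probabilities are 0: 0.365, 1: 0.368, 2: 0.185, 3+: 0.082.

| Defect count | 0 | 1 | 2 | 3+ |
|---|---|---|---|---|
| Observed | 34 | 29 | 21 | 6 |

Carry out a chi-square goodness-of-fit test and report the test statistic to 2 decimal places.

Expected counts E_i = n·p_i: 90×0.365 = 32.85, 90×0.368 = 33.12, 90×0.185 = 16.65, 90×0.082 = 7.38.
cat         O        E   (O−E)²/E
0          34    32.85      0.040
1          29    33.12      0.513
2          21    16.65      1.136
3+          6     7.38      0.258
Sum = 1.95

1.95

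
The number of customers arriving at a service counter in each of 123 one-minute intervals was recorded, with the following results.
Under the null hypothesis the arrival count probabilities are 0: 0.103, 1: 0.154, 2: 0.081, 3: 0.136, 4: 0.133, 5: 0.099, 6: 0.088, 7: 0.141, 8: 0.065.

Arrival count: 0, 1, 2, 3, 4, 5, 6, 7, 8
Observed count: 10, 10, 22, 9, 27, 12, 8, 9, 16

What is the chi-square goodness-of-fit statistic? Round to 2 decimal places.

Expected counts E_i = n·p_i: 123×0.103 = 12.669, 123×0.154 = 18.942, 123×0.081 = 9.963, 123×0.136 = 16.728, 123×0.133 = 16.359, 123×0.099 = 12.177, 123×0.088 = 10.824, 123×0.141 = 17.343, 123×0.065 = 7.995.
χ² = (10−12.669)²/12.669 + (10−18.942)²/18.942 + (22−9.963)²/9.963 + (9−16.728)²/16.728 + (27−16.359)²/16.359 + (12−12.177)²/12.177 + (8−10.824)²/10.824 + (9−17.343)²/17.343 + (16−7.995)²/7.995
   = 0.562 + 4.221 + 14.543 + 3.570 + 6.922 + 0.003 + 0.737 + 4.013 + 8.015
Sum = 42.59

42.59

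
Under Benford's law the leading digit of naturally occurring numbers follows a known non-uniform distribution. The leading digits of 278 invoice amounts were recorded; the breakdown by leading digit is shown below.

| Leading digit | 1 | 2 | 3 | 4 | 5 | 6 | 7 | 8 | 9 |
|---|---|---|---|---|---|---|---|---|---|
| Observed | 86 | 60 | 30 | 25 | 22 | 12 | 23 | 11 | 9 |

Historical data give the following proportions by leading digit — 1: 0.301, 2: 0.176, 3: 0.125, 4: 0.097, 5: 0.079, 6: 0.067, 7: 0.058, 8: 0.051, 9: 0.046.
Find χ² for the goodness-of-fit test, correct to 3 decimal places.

Expected counts E_i = n·p_i: 278×0.301 = 83.678, 278×0.176 = 48.928, 278×0.125 = 34.75, 278×0.097 = 26.966, 278×0.079 = 21.962, 278×0.067 = 18.626, 278×0.058 = 16.124, 278×0.051 = 14.178, 278×0.046 = 12.788.
cat         O        E   (O−E)²/E
1          86   83.678     0.0644
2          60   48.928     2.5055
3          30    34.75     0.6493
4          25   26.966     0.1433
5          22   21.962     0.0001
6          12   18.626     2.3571
7          23   16.124     2.9322
8          11   14.178     0.7123
9           9   12.788     1.1221
Sum = 10.486

10.486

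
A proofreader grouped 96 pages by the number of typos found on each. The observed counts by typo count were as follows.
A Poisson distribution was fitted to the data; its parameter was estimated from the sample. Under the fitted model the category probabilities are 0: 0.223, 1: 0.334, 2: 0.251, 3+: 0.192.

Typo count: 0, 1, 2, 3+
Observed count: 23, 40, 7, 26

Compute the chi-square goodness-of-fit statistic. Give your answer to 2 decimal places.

Expected counts E_i = n·p_i: 96×0.223 = 21.408, 96×0.334 = 32.064, 96×0.251 = 24.096, 96×0.192 = 18.432.
cat         O        E   (O−E)²/E
0          23   21.408      0.118
1          40   32.064      1.964
2           7   24.096     12.130
3+         26   18.432      3.107
Sum = 17.32

17.32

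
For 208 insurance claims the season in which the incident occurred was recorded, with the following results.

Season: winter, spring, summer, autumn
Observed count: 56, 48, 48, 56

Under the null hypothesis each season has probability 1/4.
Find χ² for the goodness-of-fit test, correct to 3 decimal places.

Expected count for each of the 4 categories: 208/4 = 52.
cat         O        E   (O−E)²/E
winter     56       52     0.3077
spring     48       52     0.3077
summer     48       52     0.3077
autumn     56       52     0.3077
Sum = 1.231

1.231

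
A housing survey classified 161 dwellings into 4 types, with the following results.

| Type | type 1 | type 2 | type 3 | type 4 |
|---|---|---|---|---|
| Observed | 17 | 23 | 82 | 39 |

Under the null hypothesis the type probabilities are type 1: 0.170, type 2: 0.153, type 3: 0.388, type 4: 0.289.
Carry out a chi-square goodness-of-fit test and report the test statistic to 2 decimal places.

11.36

Expected counts E_i = n·p_i: 161×0.170 = 27.37, 161×0.153 = 24.633, 161×0.388 = 62.468, 161×0.289 = 46.529.
type 1: (17 − 27.37)²/27.37 = 107.5369/27.37 = 3.929
type 2: (23 − 24.633)²/24.633 = 2.666689/24.633 = 0.108
type 3: (82 − 62.468)²/62.468 = 381.499024/62.468 = 6.107
type 4: (39 − 46.529)²/46.529 = 56.685841/46.529 = 1.218
Sum = 11.36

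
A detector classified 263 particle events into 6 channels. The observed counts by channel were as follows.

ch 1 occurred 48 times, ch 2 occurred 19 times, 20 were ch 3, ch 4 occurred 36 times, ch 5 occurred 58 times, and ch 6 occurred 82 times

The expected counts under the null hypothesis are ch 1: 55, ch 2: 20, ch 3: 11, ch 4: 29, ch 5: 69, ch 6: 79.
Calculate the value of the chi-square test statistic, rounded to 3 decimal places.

ch 1: (48 − 55)²/55 = 49/55 = 0.8909
ch 2: (19 − 20)²/20 = 1/20 = 0.0500
ch 3: (20 − 11)²/11 = 81/11 = 7.3636
ch 4: (36 − 29)²/29 = 49/29 = 1.6897
ch 5: (58 − 69)²/69 = 121/69 = 1.7536
ch 6: (82 − 79)²/79 = 9/79 = 0.1139
Sum = 11.862

11.862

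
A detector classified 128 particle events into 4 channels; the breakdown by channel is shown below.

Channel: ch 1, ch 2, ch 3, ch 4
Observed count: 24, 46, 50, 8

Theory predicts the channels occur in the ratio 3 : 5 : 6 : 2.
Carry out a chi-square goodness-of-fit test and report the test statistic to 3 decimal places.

Ratio total = 16. Expected counts: 128×3/16 = 24, 128×5/16 = 40, 128×6/16 = 48, 128×2/16 = 16.
χ² = (24−24)²/24 + (46−40)²/40 + (50−48)²/48 + (8−16)²/16
   = 0.0000 + 0.9000 + 0.0833 + 4.0000
Sum = 4.983

4.983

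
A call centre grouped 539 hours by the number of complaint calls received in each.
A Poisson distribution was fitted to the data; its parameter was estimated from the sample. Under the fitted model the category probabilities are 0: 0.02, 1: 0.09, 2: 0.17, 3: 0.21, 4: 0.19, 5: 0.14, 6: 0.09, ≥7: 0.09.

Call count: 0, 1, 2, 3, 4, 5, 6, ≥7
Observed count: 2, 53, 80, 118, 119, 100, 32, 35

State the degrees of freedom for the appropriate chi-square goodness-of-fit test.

There are k = 8 categories and 1 parameter estimated from the data, so df = 8 − 1 − 1 = 6.

6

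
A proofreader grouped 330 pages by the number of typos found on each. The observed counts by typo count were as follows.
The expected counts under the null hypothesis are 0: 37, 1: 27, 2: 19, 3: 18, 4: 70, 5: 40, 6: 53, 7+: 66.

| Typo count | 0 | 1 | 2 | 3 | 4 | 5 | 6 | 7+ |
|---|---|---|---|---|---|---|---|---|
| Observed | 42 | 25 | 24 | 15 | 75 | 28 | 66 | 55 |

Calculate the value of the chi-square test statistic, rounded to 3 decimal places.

0: (42 − 37)²/37 = 25/37 = 0.6757
1: (25 − 27)²/27 = 4/27 = 0.1481
2: (24 − 19)²/19 = 25/19 = 1.3158
3: (15 − 18)²/18 = 9/18 = 0.5000
4: (75 − 70)²/70 = 25/70 = 0.3571
5: (28 − 40)²/40 = 144/40 = 3.6000
6: (66 − 53)²/53 = 169/53 = 3.1887
7+: (55 − 66)²/66 = 121/66 = 1.8333
Sum = 11.619

11.619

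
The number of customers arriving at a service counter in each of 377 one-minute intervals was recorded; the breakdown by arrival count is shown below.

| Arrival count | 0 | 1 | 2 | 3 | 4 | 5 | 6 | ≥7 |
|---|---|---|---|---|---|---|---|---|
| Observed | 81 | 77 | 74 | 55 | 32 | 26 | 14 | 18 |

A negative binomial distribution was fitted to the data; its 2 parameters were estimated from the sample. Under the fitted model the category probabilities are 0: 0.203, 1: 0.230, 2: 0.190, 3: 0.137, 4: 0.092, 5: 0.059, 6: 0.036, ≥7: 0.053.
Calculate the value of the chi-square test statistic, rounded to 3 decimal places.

2.696

Expected counts E_i = n·p_i: 377×0.203 = 76.531, 377×0.230 = 86.71, 377×0.190 = 71.63, 377×0.137 = 51.649, 377×0.092 = 34.684, 377×0.059 = 22.243, 377×0.036 = 13.572, 377×0.053 = 19.981.
χ² = (81−76.531)²/76.531 + (77−86.71)²/86.71 + (74−71.63)²/71.63 + (55−51.649)²/51.649 + (32−34.684)²/34.684 + (26−22.243)²/22.243 + (14−13.572)²/13.572 + (18−19.981)²/19.981
   = 0.2610 + 1.0873 + 0.0784 + 0.2174 + 0.2077 + 0.6346 + 0.0135 + 0.1964
Sum = 2.696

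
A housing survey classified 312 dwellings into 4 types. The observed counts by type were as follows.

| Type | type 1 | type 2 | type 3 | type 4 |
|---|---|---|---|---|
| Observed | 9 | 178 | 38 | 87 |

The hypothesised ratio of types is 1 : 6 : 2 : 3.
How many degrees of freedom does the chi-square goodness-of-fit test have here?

3

There are k = 4 categories and no parameters were estimated from the data, so df = 4 − 1 = 3.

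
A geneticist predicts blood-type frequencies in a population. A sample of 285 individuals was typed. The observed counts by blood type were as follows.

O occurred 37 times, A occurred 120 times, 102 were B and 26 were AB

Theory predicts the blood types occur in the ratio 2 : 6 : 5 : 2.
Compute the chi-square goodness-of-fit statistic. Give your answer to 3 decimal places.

4.647

Ratio total = 15. Expected counts: 285×2/15 = 38, 285×6/15 = 114, 285×5/15 = 95, 285×2/15 = 38.
O: (37 − 38)²/38 = 1/38 = 0.0263
A: (120 − 114)²/114 = 36/114 = 0.3158
B: (102 − 95)²/95 = 49/95 = 0.5158
AB: (26 − 38)²/38 = 144/38 = 3.7895
Sum = 4.647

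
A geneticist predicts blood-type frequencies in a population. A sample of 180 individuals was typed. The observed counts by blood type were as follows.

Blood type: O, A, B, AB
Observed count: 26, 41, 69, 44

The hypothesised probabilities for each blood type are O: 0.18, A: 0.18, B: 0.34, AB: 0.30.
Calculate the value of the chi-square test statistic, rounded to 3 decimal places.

6.393

Expected counts E_i = n·p_i: 180×0.18 = 32.4, 180×0.18 = 32.4, 180×0.34 = 61.2, 180×0.30 = 54.
O: (26 − 32.4)²/32.4 = 40.96/32.4 = 1.2642
A: (41 − 32.4)²/32.4 = 73.96/32.4 = 2.2827
B: (69 − 61.2)²/61.2 = 60.84/61.2 = 0.9941
AB: (44 − 54)²/54 = 100/54 = 1.8519
Sum = 6.393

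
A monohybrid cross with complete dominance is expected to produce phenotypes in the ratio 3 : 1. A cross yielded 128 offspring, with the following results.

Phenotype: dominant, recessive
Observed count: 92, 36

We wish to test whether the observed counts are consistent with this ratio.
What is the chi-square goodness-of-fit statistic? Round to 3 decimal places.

Ratio total = 4. Expected counts: 128×3/4 = 96, 128×1/4 = 32.
χ² = (92−96)²/96 + (36−32)²/32
   = 0.1667 + 0.5000
Sum = 0.667

0.667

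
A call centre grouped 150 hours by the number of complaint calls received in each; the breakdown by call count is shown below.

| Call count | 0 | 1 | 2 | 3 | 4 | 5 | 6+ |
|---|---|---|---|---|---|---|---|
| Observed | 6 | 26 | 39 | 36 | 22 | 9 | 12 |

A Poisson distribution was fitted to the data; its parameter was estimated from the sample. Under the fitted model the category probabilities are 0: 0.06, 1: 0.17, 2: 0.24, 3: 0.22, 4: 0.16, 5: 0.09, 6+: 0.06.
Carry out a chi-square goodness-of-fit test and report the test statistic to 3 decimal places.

4.199

Expected counts E_i = n·p_i: 150×0.06 = 9, 150×0.17 = 25.5, 150×0.24 = 36, 150×0.22 = 33, 150×0.16 = 24, 150×0.09 = 13.5, 150×0.06 = 9.
χ² = (6−9)²/9 + (26−25.5)²/25.5 + (39−36)²/36 + (36−33)²/33 + (22−24)²/24 + (9−13.5)²/13.5 + (12−9)²/9
   = 1.0000 + 0.0098 + 0.2500 + 0.2727 + 0.1667 + 1.5000 + 1.0000
Sum = 4.199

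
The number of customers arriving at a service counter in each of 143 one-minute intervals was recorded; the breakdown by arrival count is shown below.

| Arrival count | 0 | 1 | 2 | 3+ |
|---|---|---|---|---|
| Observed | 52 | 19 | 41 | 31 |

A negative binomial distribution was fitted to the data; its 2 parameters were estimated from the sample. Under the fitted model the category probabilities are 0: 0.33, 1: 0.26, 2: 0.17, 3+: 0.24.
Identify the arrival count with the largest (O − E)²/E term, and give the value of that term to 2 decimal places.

Expected counts E_i = n·p_i: 143×0.33 = 47.19, 143×0.26 = 37.18, 143×0.17 = 24.31, 143×0.24 = 34.32.
cat         O        E   (O−E)²/E
0          52    47.19      0.490
1          19    37.18      8.890
2          41    24.31     11.458
3+         31    34.32      0.321
The largest term is for 2: 11.46.

2, 11.46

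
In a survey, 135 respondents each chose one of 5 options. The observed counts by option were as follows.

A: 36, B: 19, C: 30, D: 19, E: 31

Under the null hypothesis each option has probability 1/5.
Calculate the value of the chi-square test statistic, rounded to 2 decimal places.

Expected count for each of the 5 categories: 135/5 = 27.
A: (36 − 27)²/27 = 81/27 = 3.000
B: (19 − 27)²/27 = 64/27 = 2.370
C: (30 − 27)²/27 = 9/27 = 0.333
D: (19 − 27)²/27 = 64/27 = 2.370
E: (31 − 27)²/27 = 16/27 = 0.593
Sum = 8.67

8.67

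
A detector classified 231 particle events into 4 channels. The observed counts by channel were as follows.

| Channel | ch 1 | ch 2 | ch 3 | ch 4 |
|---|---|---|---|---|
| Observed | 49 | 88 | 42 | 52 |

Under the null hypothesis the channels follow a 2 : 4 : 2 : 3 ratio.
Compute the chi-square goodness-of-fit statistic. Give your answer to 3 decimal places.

Ratio total = 11. Expected counts: 231×2/11 = 42, 231×4/11 = 84, 231×2/11 = 42, 231×3/11 = 63.
cat         O        E   (O−E)²/E
ch 1       49       42     1.1667
ch 2       88       84     0.1905
ch 3       42       42     0.0000
ch 4       52       63     1.9206
Sum = 3.278

3.278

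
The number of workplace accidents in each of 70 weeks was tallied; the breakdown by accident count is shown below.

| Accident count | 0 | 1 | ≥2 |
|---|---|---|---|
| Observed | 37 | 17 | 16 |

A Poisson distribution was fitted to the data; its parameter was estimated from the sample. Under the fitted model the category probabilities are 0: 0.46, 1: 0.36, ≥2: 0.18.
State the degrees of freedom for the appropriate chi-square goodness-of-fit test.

1

There are k = 3 categories and 1 parameter estimated from the data, so df = 3 − 1 − 1 = 1.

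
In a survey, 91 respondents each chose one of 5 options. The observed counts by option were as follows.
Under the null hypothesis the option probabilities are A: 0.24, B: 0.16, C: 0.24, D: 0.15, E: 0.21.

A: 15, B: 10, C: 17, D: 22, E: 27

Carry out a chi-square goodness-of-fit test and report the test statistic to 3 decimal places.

13.008

Expected counts E_i = n·p_i: 91×0.24 = 21.84, 91×0.16 = 14.56, 91×0.24 = 21.84, 91×0.15 = 13.65, 91×0.21 = 19.11.
cat         O        E   (O−E)²/E
A          15    21.84     2.1422
B          10    14.56     1.4281
C          17    21.84     1.0726
D          22    13.65     5.1079
E          27    19.11     3.2576
Sum = 13.008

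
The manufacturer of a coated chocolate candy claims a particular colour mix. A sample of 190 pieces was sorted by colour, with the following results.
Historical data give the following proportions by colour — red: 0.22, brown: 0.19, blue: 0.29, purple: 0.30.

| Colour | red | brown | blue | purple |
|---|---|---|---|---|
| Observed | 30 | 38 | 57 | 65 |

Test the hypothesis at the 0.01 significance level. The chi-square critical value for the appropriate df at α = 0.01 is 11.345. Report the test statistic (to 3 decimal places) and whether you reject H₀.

4.619; do not reject

Expected counts E_i = n·p_i: 190×0.22 = 41.8, 190×0.19 = 36.1, 190×0.29 = 55.1, 190×0.30 = 57.
χ² = (30−41.8)²/41.8 + (38−36.1)²/36.1 + (57−55.1)²/55.1 + (65−57)²/57
   = 3.3311 + 0.1000 + 0.0655 + 1.1228
Sum = 4.619
df = 3. Since 4.619 < 11.345, we do not reject H₀.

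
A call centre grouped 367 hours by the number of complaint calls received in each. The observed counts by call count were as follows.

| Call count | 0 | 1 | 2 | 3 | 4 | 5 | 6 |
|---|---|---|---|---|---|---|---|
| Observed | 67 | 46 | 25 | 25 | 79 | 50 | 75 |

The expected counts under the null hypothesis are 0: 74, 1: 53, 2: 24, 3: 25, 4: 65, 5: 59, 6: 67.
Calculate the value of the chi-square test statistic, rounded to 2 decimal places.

0: (67 − 74)²/74 = 49/74 = 0.662
1: (46 − 53)²/53 = 49/53 = 0.925
2: (25 − 24)²/24 = 1/24 = 0.042
3: (25 − 25)²/25 = 0/25 = 0.000
4: (79 − 65)²/65 = 196/65 = 3.015
5: (50 − 59)²/59 = 81/59 = 1.373
6: (75 − 67)²/67 = 64/67 = 0.955
Sum = 6.97

6.97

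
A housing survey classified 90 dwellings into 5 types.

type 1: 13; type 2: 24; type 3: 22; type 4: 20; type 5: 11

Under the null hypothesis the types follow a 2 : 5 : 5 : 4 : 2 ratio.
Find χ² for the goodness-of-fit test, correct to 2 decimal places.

Ratio total = 18. Expected counts: 90×2/18 = 10, 90×5/18 = 25, 90×5/18 = 25, 90×4/18 = 20, 90×2/18 = 10.
type 1: (13 − 10)²/10 = 9/10 = 0.900
type 2: (24 − 25)²/25 = 1/25 = 0.040
type 3: (22 − 25)²/25 = 9/25 = 0.360
type 4: (20 − 20)²/20 = 0/20 = 0.000
type 5: (11 − 10)²/10 = 1/10 = 0.100
Sum = 1.40

1.40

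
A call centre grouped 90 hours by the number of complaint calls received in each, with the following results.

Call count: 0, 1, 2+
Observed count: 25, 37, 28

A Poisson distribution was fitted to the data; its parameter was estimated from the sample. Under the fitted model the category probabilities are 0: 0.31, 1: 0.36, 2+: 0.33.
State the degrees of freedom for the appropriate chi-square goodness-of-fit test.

There are k = 3 categories and 1 parameter estimated from the data, so df = 3 − 1 − 1 = 1.

1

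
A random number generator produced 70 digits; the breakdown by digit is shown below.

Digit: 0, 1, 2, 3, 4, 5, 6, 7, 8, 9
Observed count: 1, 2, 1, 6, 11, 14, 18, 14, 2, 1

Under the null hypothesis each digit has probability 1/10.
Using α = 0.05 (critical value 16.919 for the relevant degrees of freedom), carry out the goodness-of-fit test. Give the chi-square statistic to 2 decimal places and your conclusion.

Expected count for each of the 10 categories: 70/10 = 7.
0: (1 − 7)²/7 = 36/7 = 5.143
1: (2 − 7)²/7 = 25/7 = 3.571
2: (1 − 7)²/7 = 36/7 = 5.143
3: (6 − 7)²/7 = 1/7 = 0.143
4: (11 − 7)²/7 = 16/7 = 2.286
5: (14 − 7)²/7 = 49/7 = 7.000
6: (18 − 7)²/7 = 121/7 = 17.286
7: (14 − 7)²/7 = 49/7 = 7.000
8: (2 − 7)²/7 = 25/7 = 3.571
9: (1 − 7)²/7 = 36/7 = 5.143
Sum = 56.29
df = 9. Since 56.29 > 16.919, we reject H₀.

56.29; reject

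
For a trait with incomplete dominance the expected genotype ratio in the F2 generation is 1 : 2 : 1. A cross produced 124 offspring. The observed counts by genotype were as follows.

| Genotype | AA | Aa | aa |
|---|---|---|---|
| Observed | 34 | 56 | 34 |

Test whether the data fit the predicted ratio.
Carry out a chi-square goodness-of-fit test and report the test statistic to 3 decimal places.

Ratio total = 4. Expected counts: 124×1/4 = 31, 124×2/4 = 62, 124×1/4 = 31.
cat         O        E   (O−E)²/E
AA         34       31     0.2903
Aa         56       62     0.5806
aa         34       31     0.2903
Sum = 1.161

1.161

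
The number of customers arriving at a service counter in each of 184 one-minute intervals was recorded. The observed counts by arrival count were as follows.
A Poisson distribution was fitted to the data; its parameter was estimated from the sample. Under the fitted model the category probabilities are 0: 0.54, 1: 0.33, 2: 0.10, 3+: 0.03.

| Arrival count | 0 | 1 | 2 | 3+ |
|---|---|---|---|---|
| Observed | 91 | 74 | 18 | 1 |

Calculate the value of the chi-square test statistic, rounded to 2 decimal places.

7.32

Expected counts E_i = n·p_i: 184×0.54 = 99.36, 184×0.33 = 60.72, 184×0.10 = 18.4, 184×0.03 = 5.52.
0: (91 − 99.36)²/99.36 = 69.8896/99.36 = 0.703
1: (74 − 60.72)²/60.72 = 176.3584/60.72 = 2.904
2: (18 − 18.4)²/18.4 = 0.16/18.4 = 0.009
3+: (1 − 5.52)²/5.52 = 20.4304/5.52 = 3.701
Sum = 7.32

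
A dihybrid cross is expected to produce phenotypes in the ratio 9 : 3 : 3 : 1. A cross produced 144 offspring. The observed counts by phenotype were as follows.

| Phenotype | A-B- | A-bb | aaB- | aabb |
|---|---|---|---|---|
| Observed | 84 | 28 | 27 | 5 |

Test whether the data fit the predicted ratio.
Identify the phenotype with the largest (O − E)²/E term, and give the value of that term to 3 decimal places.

Ratio total = 16. Expected counts: 144×9/16 = 81, 144×3/16 = 27, 144×3/16 = 27, 144×1/16 = 9.
χ² = (84−81)²/81 + (28−27)²/27 + (27−27)²/27 + (5−9)²/9
   = 0.1111 + 0.0370 + 0.0000 + 1.7778
The largest term is for aabb: 1.778.

aabb, 1.778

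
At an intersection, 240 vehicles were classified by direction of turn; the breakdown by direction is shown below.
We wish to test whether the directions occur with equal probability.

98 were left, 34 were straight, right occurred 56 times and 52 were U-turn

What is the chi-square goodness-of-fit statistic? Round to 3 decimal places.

Under H₀ each category has probability 1/4, so each expected count is 240/4 = 60.
cat           O        E   (O−E)²/E
left         98       60    24.0667
straight     34       60    11.2667
right        56       60     0.2667
U-turn       52       60     1.0667
Sum = 36.667

36.667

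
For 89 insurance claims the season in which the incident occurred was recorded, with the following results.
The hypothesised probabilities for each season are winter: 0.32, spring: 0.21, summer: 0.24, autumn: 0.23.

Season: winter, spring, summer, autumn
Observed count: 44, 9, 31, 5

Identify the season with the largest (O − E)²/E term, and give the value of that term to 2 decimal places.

Expected counts E_i = n·p_i: 89×0.32 = 28.48, 89×0.21 = 18.69, 89×0.24 = 21.36, 89×0.23 = 20.47.
cat         O        E   (O−E)²/E
winter     44    28.48      8.458
spring      9    18.69      5.024
summer     31    21.36      4.351
autumn      5    20.47     11.691
The largest term is for autumn: 11.69.

autumn, 11.69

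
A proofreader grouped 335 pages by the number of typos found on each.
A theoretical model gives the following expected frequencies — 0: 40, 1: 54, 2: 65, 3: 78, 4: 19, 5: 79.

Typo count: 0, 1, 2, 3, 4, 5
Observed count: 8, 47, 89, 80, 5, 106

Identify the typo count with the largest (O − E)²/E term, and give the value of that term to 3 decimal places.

0, 25.600

cat         O        E   (O−E)²/E
0           8       40    25.6000
1          47       54     0.9074
2          89       65     8.8615
3          80       78     0.0513
4           5       19    10.3158
5         106       79     9.2278
The largest term is for 0: 25.600.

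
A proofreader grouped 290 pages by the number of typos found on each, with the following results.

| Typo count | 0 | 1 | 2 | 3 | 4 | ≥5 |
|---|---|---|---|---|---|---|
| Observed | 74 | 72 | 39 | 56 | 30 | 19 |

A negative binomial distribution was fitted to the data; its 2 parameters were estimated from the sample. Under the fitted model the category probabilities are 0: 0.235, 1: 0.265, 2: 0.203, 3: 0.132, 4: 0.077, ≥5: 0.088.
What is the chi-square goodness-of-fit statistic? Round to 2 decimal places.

Expected counts E_i = n·p_i: 290×0.235 = 68.15, 290×0.265 = 76.85, 290×0.203 = 58.87, 290×0.132 = 38.28, 290×0.077 = 22.33, 290×0.088 = 25.52.
cat         O        E   (O−E)²/E
0          74    68.15      0.502
1          72    76.85      0.306
2          39    58.87      6.707
3          56    38.28      8.203
4          30    22.33      2.635
≥5         19    25.52      1.666
Sum = 20.02

20.02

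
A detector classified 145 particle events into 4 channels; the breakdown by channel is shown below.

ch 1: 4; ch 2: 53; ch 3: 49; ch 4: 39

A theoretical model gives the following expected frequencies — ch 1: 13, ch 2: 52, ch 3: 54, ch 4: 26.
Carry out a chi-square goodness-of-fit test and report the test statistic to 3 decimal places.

13.213

cat         O        E   (O−E)²/E
ch 1        4       13     6.2308
ch 2       53       52     0.0192
ch 3       49       54     0.4630
ch 4       39       26     6.5000
Sum = 13.213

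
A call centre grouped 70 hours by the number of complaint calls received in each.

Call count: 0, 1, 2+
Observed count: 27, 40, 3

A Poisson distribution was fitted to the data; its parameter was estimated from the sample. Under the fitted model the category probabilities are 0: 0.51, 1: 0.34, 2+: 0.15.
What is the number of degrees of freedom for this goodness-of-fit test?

There are k = 3 categories and 1 parameter estimated from the data, so df = 3 − 1 − 1 = 1.

1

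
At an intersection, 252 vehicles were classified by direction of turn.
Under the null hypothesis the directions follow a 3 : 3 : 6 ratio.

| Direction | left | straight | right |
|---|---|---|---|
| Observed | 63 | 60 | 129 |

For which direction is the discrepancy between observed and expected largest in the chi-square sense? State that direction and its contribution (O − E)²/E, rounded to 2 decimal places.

straight, 0.14

Ratio total = 12. Expected counts: 252×3/12 = 63, 252×3/12 = 63, 252×6/12 = 126.
χ² = (63−63)²/63 + (60−63)²/63 + (129−126)²/126
   = 0.000 + 0.143 + 0.071
The largest term is for straight: 0.14.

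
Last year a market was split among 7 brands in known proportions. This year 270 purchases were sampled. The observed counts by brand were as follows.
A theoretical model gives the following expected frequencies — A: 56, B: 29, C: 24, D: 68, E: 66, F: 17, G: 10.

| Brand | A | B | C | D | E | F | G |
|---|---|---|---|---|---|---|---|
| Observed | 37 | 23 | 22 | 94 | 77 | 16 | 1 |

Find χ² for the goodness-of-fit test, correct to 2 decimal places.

27.79

A: (37 − 56)²/56 = 361/56 = 6.446
B: (23 − 29)²/29 = 36/29 = 1.241
C: (22 − 24)²/24 = 4/24 = 0.167
D: (94 − 68)²/68 = 676/68 = 9.941
E: (77 − 66)²/66 = 121/66 = 1.833
F: (16 − 17)²/17 = 1/17 = 0.059
G: (1 − 10)²/10 = 81/10 = 8.100
Sum = 27.79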